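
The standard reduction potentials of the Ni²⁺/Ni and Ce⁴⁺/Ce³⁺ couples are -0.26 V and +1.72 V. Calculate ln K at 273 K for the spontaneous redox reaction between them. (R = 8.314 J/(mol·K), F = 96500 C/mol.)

E°_cell = +1.72 − (-0.26) = 1.98 V, with n = 2 electrons transferred.
At equilibrium E = 0, so the Nernst equation gives ln K = nFE°/RT = (2)(96500)(1.98)/((8.314)(273)) = 168.36.

ln K = 168.4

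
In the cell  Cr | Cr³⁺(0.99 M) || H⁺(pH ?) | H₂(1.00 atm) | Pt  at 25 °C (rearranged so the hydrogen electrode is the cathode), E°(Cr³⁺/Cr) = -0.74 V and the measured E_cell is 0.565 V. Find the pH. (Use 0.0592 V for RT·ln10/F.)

E°_cell = 0.74 V and n = 6.
log Q = n(E° − E)/0.0592 = 6×(0.74 − 0.565)/0.0592 = 17.736.
With Q = [Cr³⁺]^2·P(H₂)^3 / [H⁺]^6, solving for [H⁺] gives log[H⁺] = -2.958, so pH = 2.96.

pH = 2.96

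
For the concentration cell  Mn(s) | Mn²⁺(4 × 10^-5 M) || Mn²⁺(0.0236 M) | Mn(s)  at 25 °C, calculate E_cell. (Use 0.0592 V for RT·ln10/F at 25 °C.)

0.082 V

Both half-cells are Mn²⁺/Mn, so E°_cell = 0. The concentrated side is the cathode; the cell reaction moves Mn²⁺ from high to low concentration with n = 2.
Q = [Mn²⁺]_dilute/[Mn²⁺]_conc = 4 × 10^-5/0.0236 = 0.00169.
E = 0 − (0.0592/2) log Q = −(0.0592/2)(-2.771) = 0.0820 V.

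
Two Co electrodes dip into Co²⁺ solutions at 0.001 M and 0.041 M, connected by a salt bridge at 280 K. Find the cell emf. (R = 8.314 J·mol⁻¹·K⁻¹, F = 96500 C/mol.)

0.045 V

Both half-cells are Co²⁺/Co, so E°_cell = 0. The concentrated side is the cathode; the cell reaction moves Co²⁺ from high to low concentration with n = 2.
Q = [Co²⁺]_dilute/[Co²⁺]_conc = 0.001/0.041 = 0.0244.
E = 0 − (RT/nF) ln Q = −((8.314×280)/(2×96500))(-3.714) = 0.0448 V.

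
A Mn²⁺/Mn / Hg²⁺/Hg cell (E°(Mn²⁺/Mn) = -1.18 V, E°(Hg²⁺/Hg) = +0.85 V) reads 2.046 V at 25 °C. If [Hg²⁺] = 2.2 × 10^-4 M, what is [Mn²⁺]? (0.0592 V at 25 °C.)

From the Nernst equation, log Q = n(E° − E)/0.0592 = 2(2.03 − 2.046)/0.0592 = -0.541, so Q = 0.288.
With Q = [Mn²⁺]/[Hg²⁺] and the known concentrations, [Mn²⁺] in the numerator gives [Mn²⁺] = 6.3 × 10^-5 M.

6.3 × 10^-5 M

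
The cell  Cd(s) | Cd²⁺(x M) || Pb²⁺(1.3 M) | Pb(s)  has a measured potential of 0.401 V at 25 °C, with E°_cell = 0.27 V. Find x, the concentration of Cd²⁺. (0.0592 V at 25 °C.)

4.9 × 10^-5 M

From the Nernst equation, log Q = n(E° − E)/0.0592 = 2(0.27 − 0.401)/0.0592 = -4.426, so Q = 3.75 × 10^-5.
With Q = [Cd²⁺]/[Pb²⁺] and the known concentrations, [Cd²⁺] in the numerator gives [Cd²⁺] = 4.9 × 10^-5 M.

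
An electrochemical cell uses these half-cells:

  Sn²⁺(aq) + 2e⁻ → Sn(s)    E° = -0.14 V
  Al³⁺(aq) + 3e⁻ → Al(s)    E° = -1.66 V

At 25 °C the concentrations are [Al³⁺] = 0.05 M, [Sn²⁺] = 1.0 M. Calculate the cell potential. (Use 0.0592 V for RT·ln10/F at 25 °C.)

The Sn²⁺/Sn couple has the higher reduction potential and acts as the cathode, so E°_cell = -0.14 − (-1.66) = 1.52 V.
Balancing electrons gives n = 6; the reaction quotient is Q = [Al³⁺]^2/[Sn²⁺]^3 = 0.00250.
At 25 °C, E = E° − (0.0592/n) log Q = 1.52 − (0.0592/6)(-2.602) = 1.520 + 0.026 = 1.546 V.

1.55 V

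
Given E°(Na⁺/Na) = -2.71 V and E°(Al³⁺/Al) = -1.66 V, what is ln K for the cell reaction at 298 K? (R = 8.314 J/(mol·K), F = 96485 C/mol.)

E°_cell = -1.66 − (-2.71) = 1.05 V, with n = 3 electrons transferred.
At equilibrium E = 0, so the Nernst equation gives ln K = nFE°/RT = (3)(96485)(1.05)/((8.314)(298)) = 122.67.

ln K = 122.7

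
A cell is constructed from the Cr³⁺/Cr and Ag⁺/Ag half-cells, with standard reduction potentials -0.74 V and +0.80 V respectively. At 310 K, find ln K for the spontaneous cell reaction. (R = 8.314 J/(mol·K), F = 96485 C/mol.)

E°_cell = +0.80 − (-0.74) = 1.54 V, with n = 3 electrons transferred.
At equilibrium E = 0, so the Nernst equation gives ln K = nFE°/RT = (3)(96485)(1.54)/((8.314)(310)) = 172.95.

ln K = 173.0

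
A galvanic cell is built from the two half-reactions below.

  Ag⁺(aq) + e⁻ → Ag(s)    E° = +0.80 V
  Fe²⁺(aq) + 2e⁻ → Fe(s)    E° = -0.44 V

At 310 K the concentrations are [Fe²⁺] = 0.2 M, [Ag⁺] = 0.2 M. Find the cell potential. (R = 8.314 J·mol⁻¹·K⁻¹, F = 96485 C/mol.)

1.22 V

The Ag⁺/Ag couple has the higher reduction potential and acts as the cathode, so E°_cell = +0.80 − (-0.44) = 1.24 V.
Balancing electrons gives n = 2; the reaction quotient is Q = [Fe²⁺]/[Ag⁺]^2 = 5.00.
E = E° − (RT/nF) ln Q = 1.24 − (8.314×310)/(2×96485) × (1.609) = 1.240 − 0.021 = 1.219 V.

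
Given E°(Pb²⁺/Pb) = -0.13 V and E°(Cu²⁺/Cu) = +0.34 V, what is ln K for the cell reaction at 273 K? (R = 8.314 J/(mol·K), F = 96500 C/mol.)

ln K = 40.0

E°_cell = +0.34 − (-0.13) = 0.47 V, with n = 2 electrons transferred.
At equilibrium E = 0, so the Nernst equation gives ln K = nFE°/RT = (2)(96500)(0.47)/((8.314)(273)) = 39.97.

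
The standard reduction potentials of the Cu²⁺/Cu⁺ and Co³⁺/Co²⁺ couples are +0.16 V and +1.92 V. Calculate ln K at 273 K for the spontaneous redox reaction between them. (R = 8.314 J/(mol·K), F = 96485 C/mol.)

E°_cell = +1.92 − (+0.16) = 1.76 V, with n = 1 electron transferred.
At equilibrium E = 0, so the Nernst equation gives ln K = nFE°/RT = (1)(96485)(1.76)/((8.314)(273)) = 74.82.

ln K = 74.8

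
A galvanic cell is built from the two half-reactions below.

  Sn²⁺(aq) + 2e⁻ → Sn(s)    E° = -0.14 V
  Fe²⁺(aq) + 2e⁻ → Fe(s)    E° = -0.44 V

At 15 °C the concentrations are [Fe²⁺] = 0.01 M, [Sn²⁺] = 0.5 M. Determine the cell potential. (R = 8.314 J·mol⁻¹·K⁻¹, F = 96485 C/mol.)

The Sn²⁺/Sn couple has the higher reduction potential and acts as the cathode, so E°_cell = -0.14 − (-0.44) = 0.30 V.
Balancing electrons gives n = 2; the reaction quotient is Q = [Fe²⁺]/[Sn²⁺] = 0.0200.
E = E° − (RT/nF) ln Q = 0.30 − (8.314×288)/(2×96485) × (-3.912) = 0.300 + 0.049 = 0.349 V.

0.349 V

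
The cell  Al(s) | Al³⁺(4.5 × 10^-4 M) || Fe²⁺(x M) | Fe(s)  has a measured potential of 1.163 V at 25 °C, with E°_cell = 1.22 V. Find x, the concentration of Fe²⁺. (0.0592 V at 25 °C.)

From the Nernst equation, log Q = n(E° − E)/0.0592 = 6(1.22 − 1.163)/0.0592 = 5.777, so Q = 5.98 × 10^5.
With Q = [Al³⁺]^2/[Fe²⁺]^3 and the known concentrations, [Fe²⁺]^3 in the denominator gives [Fe²⁺] = 7 × 10^-5 M.

7 × 10^-5 M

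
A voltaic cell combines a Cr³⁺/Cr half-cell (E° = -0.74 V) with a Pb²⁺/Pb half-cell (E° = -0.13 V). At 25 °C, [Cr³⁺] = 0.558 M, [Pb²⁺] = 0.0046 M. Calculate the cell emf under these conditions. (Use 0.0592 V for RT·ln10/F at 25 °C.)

The Pb²⁺/Pb couple has the higher reduction potential and acts as the cathode, so E°_cell = -0.13 − (-0.74) = 0.61 V.
Balancing electrons gives n = 6; the reaction quotient is Q = [Cr³⁺]^2/[Pb²⁺]^3 = 3.2 × 10^6.
At 25 °C, E = E° − (0.0592/n) log Q = 0.61 − (0.0592/6)(6.505) = 0.610 − 0.064 = 0.546 V.

0.546 V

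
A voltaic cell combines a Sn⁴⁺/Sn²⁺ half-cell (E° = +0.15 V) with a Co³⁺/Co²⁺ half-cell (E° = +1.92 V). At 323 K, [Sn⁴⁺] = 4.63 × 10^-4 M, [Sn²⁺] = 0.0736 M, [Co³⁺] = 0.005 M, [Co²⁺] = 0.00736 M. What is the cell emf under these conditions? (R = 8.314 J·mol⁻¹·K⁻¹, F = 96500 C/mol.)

1.83 V

The Co³⁺/Co²⁺ couple has the higher reduction potential and acts as the cathode, so E°_cell = +1.92 − (+0.15) = 1.77 V.
Balancing electrons gives n = 2; the reaction quotient is Q = [Sn⁴⁺]·[Co²⁺]^2/([Sn²⁺]·[Co³⁺]^2) = 0.0136.
E = E° − (RT/nF) ln Q = 1.77 − (8.314×323)/(2×96500) × (-4.295) = 1.770 + 0.060 = 1.830 V.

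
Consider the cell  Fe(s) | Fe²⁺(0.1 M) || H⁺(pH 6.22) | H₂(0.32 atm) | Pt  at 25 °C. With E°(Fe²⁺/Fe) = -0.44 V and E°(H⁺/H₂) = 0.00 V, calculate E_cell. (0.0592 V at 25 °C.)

The hydrogen couple is the cathode, so E°_cell = 0.44 V; n = 2.
[H⁺] = 10^(−6.22) = 6 × 10^-7 M, and Q = [Fe²⁺]·P(H₂) / [H⁺]^2 = 8.81 × 10^10.
E = E° − (0.0592/2) log Q = 0.44 − (0.0592/2)(10.945) = 0.116 V.

0.12 V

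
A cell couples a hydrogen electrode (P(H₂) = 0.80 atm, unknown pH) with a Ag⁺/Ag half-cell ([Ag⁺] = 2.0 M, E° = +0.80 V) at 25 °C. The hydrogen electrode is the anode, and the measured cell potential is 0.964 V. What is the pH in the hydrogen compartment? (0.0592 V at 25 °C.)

E°_cell = 0.80 V and n = 2.
log Q = n(E° − E)/0.0592 = 2×(0.80 − 0.964)/0.0592 = -5.541.
With Q = [H⁺]^2 / ([Ag⁺]^2·P(H₂)), solving for [H⁺] gives log[H⁺] = -2.518, so pH = 2.52.

pH = 2.52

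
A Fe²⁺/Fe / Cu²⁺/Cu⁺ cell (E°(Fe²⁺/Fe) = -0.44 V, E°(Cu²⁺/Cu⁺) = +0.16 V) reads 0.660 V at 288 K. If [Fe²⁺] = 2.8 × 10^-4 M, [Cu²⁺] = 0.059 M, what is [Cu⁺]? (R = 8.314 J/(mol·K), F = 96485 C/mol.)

From the Nernst equation, ln Q = nF(E° − E)/RT = 2×96485×(0.60 − 0.660)/(8.314×288) = -4.835, so Q = 0.00794.
With Q = [Fe²⁺]·[Cu⁺]^2/[Cu²⁺]^2 and the known concentrations, [Cu⁺]^2 in the numerator gives [Cu⁺] = 0.31 M.

0.31 M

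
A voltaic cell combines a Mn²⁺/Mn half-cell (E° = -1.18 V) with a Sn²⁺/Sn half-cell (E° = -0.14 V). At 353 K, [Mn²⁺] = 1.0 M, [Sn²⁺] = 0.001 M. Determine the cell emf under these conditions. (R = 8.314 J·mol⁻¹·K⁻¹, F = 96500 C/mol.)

0.935 V

The Sn²⁺/Sn couple has the higher reduction potential and acts as the cathode, so E°_cell = -0.14 − (-1.18) = 1.04 V.
Balancing electrons gives n = 2; the reaction quotient is Q = [Mn²⁺]/[Sn²⁺] = 1000.
E = E° − (RT/nF) ln Q = 1.04 − (8.314×353)/(2×96500) × (6.908) = 1.040 − 0.105 = 0.935 V.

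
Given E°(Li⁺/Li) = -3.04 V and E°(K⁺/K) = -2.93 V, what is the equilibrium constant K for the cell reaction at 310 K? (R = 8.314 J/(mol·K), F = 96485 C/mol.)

E°_cell = -2.93 − (-3.04) = 0.11 V, with n = 1 electron transferred.
At equilibrium E = 0, so the Nernst equation gives ln K = nFE°/RT = (1)(96485)(0.11)/((8.314)(310)) = 4.12.
K = e^4.12 = 61.

61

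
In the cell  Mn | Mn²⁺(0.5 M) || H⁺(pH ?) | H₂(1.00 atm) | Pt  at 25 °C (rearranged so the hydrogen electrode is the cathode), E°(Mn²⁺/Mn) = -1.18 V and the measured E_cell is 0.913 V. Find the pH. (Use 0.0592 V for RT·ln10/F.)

pH = 4.66

E°_cell = 1.18 V and n = 2.
log Q = n(E° − E)/0.0592 = 2×(1.18 − 0.913)/0.0592 = 9.020.
With Q = [Mn²⁺]·P(H₂) / [H⁺]^2, solving for [H⁺] gives log[H⁺] = -4.661, so pH = 4.66.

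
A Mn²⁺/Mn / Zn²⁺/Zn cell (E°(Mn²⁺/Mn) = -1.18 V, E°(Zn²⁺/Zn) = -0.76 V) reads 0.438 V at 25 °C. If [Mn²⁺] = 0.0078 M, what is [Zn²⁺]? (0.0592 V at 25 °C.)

From the Nernst equation, log Q = n(E° − E)/0.0592 = 2(0.42 − 0.438)/0.0592 = -0.608, so Q = 0.247.
With Q = [Mn²⁺]/[Zn²⁺] and the known concentrations, [Zn²⁺] in the denominator gives [Zn²⁺] = 0.032 M.

0.032 M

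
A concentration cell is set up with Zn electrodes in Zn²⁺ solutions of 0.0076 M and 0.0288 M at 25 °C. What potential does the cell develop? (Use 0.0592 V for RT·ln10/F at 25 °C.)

Both half-cells are Zn²⁺/Zn, so E°_cell = 0. The concentrated side is the cathode; the cell reaction moves Zn²⁺ from high to low concentration with n = 2.
Q = [Zn²⁺]_dilute/[Zn²⁺]_conc = 0.0076/0.0288 = 0.264.
E = 0 − (0.0592/2) log Q = −(0.0592/2)(-0.579) = 0.0171 V.

0.017 V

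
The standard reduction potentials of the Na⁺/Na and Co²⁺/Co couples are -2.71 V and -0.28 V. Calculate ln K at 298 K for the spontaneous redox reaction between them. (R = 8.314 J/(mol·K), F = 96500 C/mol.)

E°_cell = -0.28 − (-2.71) = 2.43 V, with n = 2 electrons transferred.
At equilibrium E = 0, so the Nernst equation gives ln K = nFE°/RT = (2)(96500)(2.43)/((8.314)(298)) = 189.29.

ln K = 189.3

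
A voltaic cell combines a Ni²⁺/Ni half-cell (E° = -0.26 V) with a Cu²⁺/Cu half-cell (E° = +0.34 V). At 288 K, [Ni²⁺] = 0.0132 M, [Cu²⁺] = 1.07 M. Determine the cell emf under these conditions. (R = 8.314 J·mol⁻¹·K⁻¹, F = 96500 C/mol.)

The Cu²⁺/Cu couple has the higher reduction potential and acts as the cathode, so E°_cell = +0.34 − (-0.26) = 0.60 V.
Balancing electrons gives n = 2; the reaction quotient is Q = [Ni²⁺]/[Cu²⁺] = 0.0123.
E = E° − (RT/nF) ln Q = 0.60 − (8.314×288)/(2×96500) × (-4.395) = 0.600 + 0.055 = 0.655 V.

0.655 V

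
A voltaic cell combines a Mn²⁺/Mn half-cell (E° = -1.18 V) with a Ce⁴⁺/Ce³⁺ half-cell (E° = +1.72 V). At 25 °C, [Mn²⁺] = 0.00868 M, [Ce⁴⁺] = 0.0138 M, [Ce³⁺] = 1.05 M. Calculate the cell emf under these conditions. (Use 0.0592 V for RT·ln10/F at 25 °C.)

The Ce⁴⁺/Ce³⁺ couple has the higher reduction potential and acts as the cathode, so E°_cell = +1.72 − (-1.18) = 2.90 V.
Balancing electrons gives n = 2; the reaction quotient is Q = [Mn²⁺]·[Ce³⁺]^2/[Ce⁴⁺]^2 = 50.3.
At 25 °C, E = E° − (0.0592/n) log Q = 2.90 − (0.0592/2)(1.701) = 2.900 − 0.050 = 2.850 V.

2.85 V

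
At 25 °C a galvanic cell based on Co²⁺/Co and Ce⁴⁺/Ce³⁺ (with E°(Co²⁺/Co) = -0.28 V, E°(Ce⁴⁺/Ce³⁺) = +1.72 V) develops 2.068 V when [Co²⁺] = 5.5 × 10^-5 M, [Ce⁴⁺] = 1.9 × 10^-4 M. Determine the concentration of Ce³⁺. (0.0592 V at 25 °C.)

0.0018 M

From the Nernst equation, log Q = n(E° − E)/0.0592 = 2(2.00 − 2.068)/0.0592 = -2.297, so Q = 0.00504.
With Q = [Co²⁺]·[Ce³⁺]^2/[Ce⁴⁺]^2 and the known concentrations, [Ce³⁺]^2 in the numerator gives [Ce³⁺] = 0.0018 M.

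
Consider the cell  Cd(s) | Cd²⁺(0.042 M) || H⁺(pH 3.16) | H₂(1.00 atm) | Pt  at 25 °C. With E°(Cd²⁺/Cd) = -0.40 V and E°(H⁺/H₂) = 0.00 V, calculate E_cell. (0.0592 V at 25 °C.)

0.25 V

The hydrogen couple is the cathode, so E°_cell = 0.40 V; n = 2.
[H⁺] = 10^(−3.16) = 6.9 × 10^-4 M, and Q = [Cd²⁺]·P(H₂) / [H⁺]^2 = 8.78 × 10^4.
E = E° − (0.0592/2) log Q = 0.40 − (0.0592/2)(4.943) = 0.254 V.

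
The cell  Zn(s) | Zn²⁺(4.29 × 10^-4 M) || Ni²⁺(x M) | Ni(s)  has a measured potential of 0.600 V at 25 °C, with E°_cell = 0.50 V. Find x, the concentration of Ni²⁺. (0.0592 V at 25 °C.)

1.0 M

From the Nernst equation, log Q = n(E° − E)/0.0592 = 2(0.50 − 0.600)/0.0592 = -3.378, so Q = 4.18 × 10^-4.
With Q = [Zn²⁺]/[Ni²⁺] and the known concentrations, [Ni²⁺] in the denominator gives [Ni²⁺] = 1.0 M.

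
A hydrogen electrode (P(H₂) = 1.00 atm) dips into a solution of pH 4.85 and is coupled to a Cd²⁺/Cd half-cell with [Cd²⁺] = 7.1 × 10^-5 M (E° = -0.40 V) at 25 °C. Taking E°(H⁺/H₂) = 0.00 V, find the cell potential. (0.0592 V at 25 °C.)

The hydrogen couple is the cathode, so E°_cell = 0.40 V; n = 2.
[H⁺] = 10^(−4.85) = 1.4 × 10^-5 M, and Q = [Cd²⁺]·P(H₂) / [H⁺]^2 = 3.56 × 10^5.
E = E° − (0.0592/2) log Q = 0.40 − (0.0592/2)(5.551) = 0.236 V.

0.24 V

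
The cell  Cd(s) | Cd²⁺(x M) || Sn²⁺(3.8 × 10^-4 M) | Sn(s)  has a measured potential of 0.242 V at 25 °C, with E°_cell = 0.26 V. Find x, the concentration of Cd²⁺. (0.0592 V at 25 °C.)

0.0015 M

From the Nernst equation, log Q = n(E° − E)/0.0592 = 2(0.26 − 0.242)/0.0592 = 0.608, so Q = 4.06.
With Q = [Cd²⁺]/[Sn²⁺] and the known concentrations, [Cd²⁺] in the numerator gives [Cd²⁺] = 0.0015 M.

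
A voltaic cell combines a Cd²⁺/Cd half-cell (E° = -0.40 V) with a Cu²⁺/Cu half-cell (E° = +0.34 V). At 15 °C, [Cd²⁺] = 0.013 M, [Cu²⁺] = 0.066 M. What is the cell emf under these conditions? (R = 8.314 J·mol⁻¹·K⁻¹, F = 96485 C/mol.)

The Cu²⁺/Cu couple has the higher reduction potential and acts as the cathode, so E°_cell = +0.34 − (-0.40) = 0.74 V.
Balancing electrons gives n = 2; the reaction quotient is Q = [Cd²⁺]/[Cu²⁺] = 0.197.
E = E° − (RT/nF) ln Q = 0.74 − (8.314×288)/(2×96485) × (-1.625) = 0.740 + 0.020 = 0.760 V.

0.760 V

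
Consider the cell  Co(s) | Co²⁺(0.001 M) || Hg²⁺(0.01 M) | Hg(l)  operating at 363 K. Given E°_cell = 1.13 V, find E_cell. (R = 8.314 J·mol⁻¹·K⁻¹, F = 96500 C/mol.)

1.17 V

Balancing electrons gives n = 2; the reaction quotient is Q = [Co²⁺]/[Hg²⁺] = 0.100.
E = E° − (RT/nF) ln Q = 1.13 − (8.314×363)/(2×96500) × (-2.303) = 1.130 + 0.036 = 1.166 V.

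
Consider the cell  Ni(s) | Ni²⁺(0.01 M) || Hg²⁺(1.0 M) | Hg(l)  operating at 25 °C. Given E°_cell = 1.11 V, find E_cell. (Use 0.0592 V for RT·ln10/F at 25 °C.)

Balancing electrons gives n = 2; the reaction quotient is Q = [Ni²⁺]/[Hg²⁺] = 0.0100.
At 25 °C, E = E° − (0.0592/n) log Q = 1.11 − (0.0592/2)(-2.000) = 1.110 + 0.059 = 1.169 V.

1.17 V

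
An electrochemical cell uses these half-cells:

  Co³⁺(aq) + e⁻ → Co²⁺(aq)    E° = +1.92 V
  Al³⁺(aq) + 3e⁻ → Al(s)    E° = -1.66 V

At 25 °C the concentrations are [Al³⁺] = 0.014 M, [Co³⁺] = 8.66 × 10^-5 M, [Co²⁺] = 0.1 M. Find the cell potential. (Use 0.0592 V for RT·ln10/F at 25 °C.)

3.44 V

The Co³⁺/Co²⁺ couple has the higher reduction potential and acts as the cathode, so E°_cell = +1.92 − (-1.66) = 3.58 V.
Balancing electrons gives n = 3; the reaction quotient is Q = [Al³⁺]·[Co²⁺]^3/[Co³⁺]^3 = 2.16 × 10^7.
At 25 °C, E = E° − (0.0592/n) log Q = 3.58 − (0.0592/3)(7.334) = 3.580 − 0.145 = 3.435 V.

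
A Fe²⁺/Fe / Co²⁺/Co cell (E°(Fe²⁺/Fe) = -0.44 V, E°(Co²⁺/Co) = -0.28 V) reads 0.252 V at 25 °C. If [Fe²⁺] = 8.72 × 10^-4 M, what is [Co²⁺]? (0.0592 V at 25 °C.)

1.1 M

From the Nernst equation, log Q = n(E° − E)/0.0592 = 2(0.16 − 0.252)/0.0592 = -3.108, so Q = 7.8 × 10^-4.
With Q = [Fe²⁺]/[Co²⁺] and the known concentrations, [Co²⁺] in the denominator gives [Co²⁺] = 1.1 M.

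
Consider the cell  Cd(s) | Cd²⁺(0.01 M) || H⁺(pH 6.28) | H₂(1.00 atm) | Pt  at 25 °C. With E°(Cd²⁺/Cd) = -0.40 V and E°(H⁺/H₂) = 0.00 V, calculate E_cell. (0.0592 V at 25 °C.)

The hydrogen couple is the cathode, so E°_cell = 0.40 V; n = 2.
[H⁺] = 10^(−6.28) = 5.2 × 10^-7 M, and Q = [Cd²⁺]·P(H₂) / [H⁺]^2 = 3.63 × 10^10.
E = E° − (0.0592/2) log Q = 0.40 − (0.0592/2)(10.560) = 0.087 V.

0.087 V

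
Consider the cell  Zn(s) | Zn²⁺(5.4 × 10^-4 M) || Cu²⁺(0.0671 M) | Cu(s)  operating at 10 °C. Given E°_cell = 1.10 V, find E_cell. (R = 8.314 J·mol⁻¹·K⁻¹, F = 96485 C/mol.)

Balancing electrons gives n = 2; the reaction quotient is Q = [Zn²⁺]/[Cu²⁺] = 0.00805.
E = E° − (RT/nF) ln Q = 1.10 − (8.314×283)/(2×96485) × (-4.822) = 1.100 + 0.059 = 1.159 V.

1.16 V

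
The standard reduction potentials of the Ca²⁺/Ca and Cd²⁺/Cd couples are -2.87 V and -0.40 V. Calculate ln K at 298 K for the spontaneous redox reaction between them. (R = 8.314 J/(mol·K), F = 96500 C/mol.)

E°_cell = -0.40 − (-2.87) = 2.47 V, with n = 2 electrons transferred.
At equilibrium E = 0, so the Nernst equation gives ln K = nFE°/RT = (2)(96500)(2.47)/((8.314)(298)) = 192.41.

ln K = 192.4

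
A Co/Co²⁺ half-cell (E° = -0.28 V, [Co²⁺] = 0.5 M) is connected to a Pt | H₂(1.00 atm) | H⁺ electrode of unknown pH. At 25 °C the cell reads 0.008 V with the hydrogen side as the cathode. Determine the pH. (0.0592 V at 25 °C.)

pH = 4.75

E°_cell = 0.28 V and n = 2.
log Q = n(E° − E)/0.0592 = 2×(0.28 − 0.008)/0.0592 = 9.189.
With Q = [Co²⁺]·P(H₂) / [H⁺]^2, solving for [H⁺] gives log[H⁺] = -4.745, so pH = 4.75.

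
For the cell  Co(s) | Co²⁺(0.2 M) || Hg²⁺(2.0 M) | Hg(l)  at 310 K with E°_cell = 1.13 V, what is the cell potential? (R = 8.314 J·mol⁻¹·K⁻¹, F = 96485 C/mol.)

1.16 V

Balancing electrons gives n = 2; the reaction quotient is Q = [Co²⁺]/[Hg²⁺] = 0.100.
E = E° − (RT/nF) ln Q = 1.13 − (8.314×310)/(2×96485) × (-2.303) = 1.130 + 0.031 = 1.161 V.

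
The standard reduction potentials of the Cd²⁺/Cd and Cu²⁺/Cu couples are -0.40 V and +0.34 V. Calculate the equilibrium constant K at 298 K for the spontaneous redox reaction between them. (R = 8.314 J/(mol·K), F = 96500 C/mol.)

1.1 × 10^25

E°_cell = +0.34 − (-0.40) = 0.74 V, with n = 2 electrons transferred.
At equilibrium E = 0, so the Nernst equation gives ln K = nFE°/RT = (2)(96500)(0.74)/((8.314)(298)) = 57.65.
K = e^57.65 = 1.1 × 10^25.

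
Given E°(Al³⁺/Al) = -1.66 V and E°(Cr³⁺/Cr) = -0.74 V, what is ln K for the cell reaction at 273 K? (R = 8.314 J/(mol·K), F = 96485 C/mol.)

ln K = 117.3

E°_cell = -0.74 − (-1.66) = 0.92 V, with n = 3 electrons transferred.
At equilibrium E = 0, so the Nernst equation gives ln K = nFE°/RT = (3)(96485)(0.92)/((8.314)(273)) = 117.33.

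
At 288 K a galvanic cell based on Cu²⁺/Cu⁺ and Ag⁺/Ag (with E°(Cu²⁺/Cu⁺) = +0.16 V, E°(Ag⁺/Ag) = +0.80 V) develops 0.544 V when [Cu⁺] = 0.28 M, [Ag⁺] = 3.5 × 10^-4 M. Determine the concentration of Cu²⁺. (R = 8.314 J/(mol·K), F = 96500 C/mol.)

From the Nernst equation, ln Q = nF(E° − E)/RT = 1×96500×(0.64 − 0.544)/(8.314×288) = 3.869, so Q = 47.9.
With Q = [Cu²⁺]/([Cu⁺]·[Ag⁺]) and the known concentrations, [Cu²⁺] in the numerator gives [Cu²⁺] = 0.0047 M.

0.0047 M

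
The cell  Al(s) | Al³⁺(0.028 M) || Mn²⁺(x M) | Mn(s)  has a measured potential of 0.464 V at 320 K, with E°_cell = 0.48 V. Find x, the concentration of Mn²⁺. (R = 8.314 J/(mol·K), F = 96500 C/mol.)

0.029 M

From the Nernst equation, ln Q = nF(E° − E)/RT = 6×96500×(0.48 − 0.464)/(8.314×320) = 3.482, so Q = 32.5.
With Q = [Al³⁺]^2/[Mn²⁺]^3 and the known concentrations, [Mn²⁺]^3 in the denominator gives [Mn²⁺] = 0.029 M.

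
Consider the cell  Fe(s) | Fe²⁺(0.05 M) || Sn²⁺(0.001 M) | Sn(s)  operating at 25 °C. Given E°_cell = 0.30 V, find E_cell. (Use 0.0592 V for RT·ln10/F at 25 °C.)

0.250 V

Balancing electrons gives n = 2; the reaction quotient is Q = [Fe²⁺]/[Sn²⁺] = 50.0.
At 25 °C, E = E° − (0.0592/n) log Q = 0.30 − (0.0592/2)(1.699) = 0.300 − 0.050 = 0.250 V.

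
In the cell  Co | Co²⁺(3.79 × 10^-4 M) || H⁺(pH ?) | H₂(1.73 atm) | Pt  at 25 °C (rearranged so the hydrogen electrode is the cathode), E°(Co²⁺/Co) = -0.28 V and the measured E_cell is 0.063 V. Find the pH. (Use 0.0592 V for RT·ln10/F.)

pH = 5.26

E°_cell = 0.28 V and n = 2.
log Q = n(E° − E)/0.0592 = 2×(0.28 − 0.063)/0.0592 = 7.331.
With Q = [Co²⁺]·P(H₂) / [H⁺]^2, solving for [H⁺] gives log[H⁺] = -5.257, so pH = 5.26.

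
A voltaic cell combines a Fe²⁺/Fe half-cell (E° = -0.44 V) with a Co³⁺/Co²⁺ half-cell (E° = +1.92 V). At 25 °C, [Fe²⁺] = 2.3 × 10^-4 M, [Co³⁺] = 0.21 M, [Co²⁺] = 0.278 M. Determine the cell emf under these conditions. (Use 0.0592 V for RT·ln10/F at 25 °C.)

The Co³⁺/Co²⁺ couple has the higher reduction potential and acts as the cathode, so E°_cell = +1.92 − (-0.44) = 2.36 V.
Balancing electrons gives n = 2; the reaction quotient is Q = [Fe²⁺]·[Co²⁺]^2/[Co³⁺]^2 = 4.03 × 10^-4.
At 25 °C, E = E° − (0.0592/n) log Q = 2.36 − (0.0592/2)(-3.395) = 2.360 + 0.100 = 2.460 V.

2.46 V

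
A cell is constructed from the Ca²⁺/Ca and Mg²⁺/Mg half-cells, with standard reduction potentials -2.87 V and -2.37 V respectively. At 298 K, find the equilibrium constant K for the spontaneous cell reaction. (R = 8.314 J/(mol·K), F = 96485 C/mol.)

8.2 × 10^16

E°_cell = -2.37 − (-2.87) = 0.50 V, with n = 2 electrons transferred.
At equilibrium E = 0, so the Nernst equation gives ln K = nFE°/RT = (2)(96485)(0.50)/((8.314)(298)) = 38.94.
K = e^38.94 = 8.2 × 10^16.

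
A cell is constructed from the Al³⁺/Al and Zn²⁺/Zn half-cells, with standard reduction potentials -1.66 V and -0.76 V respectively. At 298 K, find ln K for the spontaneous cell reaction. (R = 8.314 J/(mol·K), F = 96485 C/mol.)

ln K = 210.3

E°_cell = -0.76 − (-1.66) = 0.90 V, with n = 6 electrons transferred.
At equilibrium E = 0, so the Nernst equation gives ln K = nFE°/RT = (6)(96485)(0.90)/((8.314)(298)) = 210.29.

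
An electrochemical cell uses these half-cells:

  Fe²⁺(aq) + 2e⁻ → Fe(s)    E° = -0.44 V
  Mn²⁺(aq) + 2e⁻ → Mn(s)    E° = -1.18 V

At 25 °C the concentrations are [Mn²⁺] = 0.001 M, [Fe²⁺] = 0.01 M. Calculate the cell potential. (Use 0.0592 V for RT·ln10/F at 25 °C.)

The Fe²⁺/Fe couple has the higher reduction potential and acts as the cathode, so E°_cell = -0.44 − (-1.18) = 0.74 V.
Balancing electrons gives n = 2; the reaction quotient is Q = [Mn²⁺]/[Fe²⁺] = 0.100.
At 25 °C, E = E° − (0.0592/n) log Q = 0.74 − (0.0592/2)(-1.000) = 0.740 + 0.030 = 0.770 V.

0.770 V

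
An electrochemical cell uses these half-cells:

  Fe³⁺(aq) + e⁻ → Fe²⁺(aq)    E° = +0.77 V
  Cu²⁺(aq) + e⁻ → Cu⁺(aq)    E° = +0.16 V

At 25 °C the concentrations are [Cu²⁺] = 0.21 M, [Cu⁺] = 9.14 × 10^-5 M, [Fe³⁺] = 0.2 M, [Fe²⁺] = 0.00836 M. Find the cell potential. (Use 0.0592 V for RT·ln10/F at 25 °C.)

0.493 V

The Fe³⁺/Fe²⁺ couple has the higher reduction potential and acts as the cathode, so E°_cell = +0.77 − (+0.16) = 0.61 V.
Balancing electrons gives n = 1; the reaction quotient is Q = [Cu²⁺]·[Fe²⁺]/([Cu⁺]·[Fe³⁺]) = 96.0.
At 25 °C, E = E° − (0.0592/n) log Q = 0.61 − (0.0592/1)(1.982) = 0.610 − 0.117 = 0.493 V.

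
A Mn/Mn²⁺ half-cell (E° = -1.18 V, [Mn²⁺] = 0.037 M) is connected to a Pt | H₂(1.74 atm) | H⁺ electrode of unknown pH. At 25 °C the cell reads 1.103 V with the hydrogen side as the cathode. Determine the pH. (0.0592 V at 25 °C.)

pH = 1.90

E°_cell = 1.18 V and n = 2.
log Q = n(E° − E)/0.0592 = 2×(1.18 − 1.103)/0.0592 = 2.601.
With Q = [Mn²⁺]·P(H₂) / [H⁺]^2, solving for [H⁺] gives log[H⁺] = -1.896, so pH = 1.90.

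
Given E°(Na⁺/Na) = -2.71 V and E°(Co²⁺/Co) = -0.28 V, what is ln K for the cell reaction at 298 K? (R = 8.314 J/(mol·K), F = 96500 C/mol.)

E°_cell = -0.28 − (-2.71) = 2.43 V, with n = 2 electrons transferred.
At equilibrium E = 0, so the Nernst equation gives ln K = nFE°/RT = (2)(96500)(2.43)/((8.314)(298)) = 189.29.

ln K = 189.3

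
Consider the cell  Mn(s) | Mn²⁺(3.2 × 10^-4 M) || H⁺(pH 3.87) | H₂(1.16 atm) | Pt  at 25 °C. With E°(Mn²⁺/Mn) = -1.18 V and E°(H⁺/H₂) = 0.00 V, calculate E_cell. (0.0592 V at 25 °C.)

The hydrogen couple is the cathode, so E°_cell = 1.18 V; n = 2.
[H⁺] = 10^(−3.87) = 1.3 × 10^-4 M, and Q = [Mn²⁺]·P(H₂) / [H⁺]^2 = 2.04 × 10^4.
E = E° − (0.0592/2) log Q = 1.18 − (0.0592/2)(4.310) = 1.052 V.

1.05 V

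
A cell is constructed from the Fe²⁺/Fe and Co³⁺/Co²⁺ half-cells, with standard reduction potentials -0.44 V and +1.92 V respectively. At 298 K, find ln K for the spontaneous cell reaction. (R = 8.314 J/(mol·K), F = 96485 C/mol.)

E°_cell = +1.92 − (-0.44) = 2.36 V, with n = 2 electrons transferred.
At equilibrium E = 0, so the Nernst equation gives ln K = nFE°/RT = (2)(96485)(2.36)/((8.314)(298)) = 183.81.

ln K = 183.8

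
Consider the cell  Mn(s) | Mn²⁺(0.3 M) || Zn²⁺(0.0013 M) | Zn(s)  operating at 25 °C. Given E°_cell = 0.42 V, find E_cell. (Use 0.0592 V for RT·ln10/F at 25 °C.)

Balancing electrons gives n = 2; the reaction quotient is Q = [Mn²⁺]/[Zn²⁺] = 231.
At 25 °C, E = E° − (0.0592/n) log Q = 0.42 − (0.0592/2)(2.363) = 0.420 − 0.070 = 0.350 V.

0.350 V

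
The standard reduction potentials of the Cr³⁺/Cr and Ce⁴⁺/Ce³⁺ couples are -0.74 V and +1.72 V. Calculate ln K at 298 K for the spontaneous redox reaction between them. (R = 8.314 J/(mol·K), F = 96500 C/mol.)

E°_cell = +1.72 − (-0.74) = 2.46 V, with n = 3 electrons transferred.
At equilibrium E = 0, so the Nernst equation gives ln K = nFE°/RT = (3)(96500)(2.46)/((8.314)(298)) = 287.45.

ln K = 287.4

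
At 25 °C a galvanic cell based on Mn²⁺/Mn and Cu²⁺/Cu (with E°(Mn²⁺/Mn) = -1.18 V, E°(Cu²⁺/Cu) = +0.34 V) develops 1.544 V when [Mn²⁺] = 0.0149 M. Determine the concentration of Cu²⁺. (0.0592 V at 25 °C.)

From the Nernst equation, log Q = n(E° − E)/0.0592 = 2(1.52 − 1.544)/0.0592 = -0.811, so Q = 0.155.
With Q = [Mn²⁺]/[Cu²⁺] and the known concentrations, [Cu²⁺] in the denominator gives [Cu²⁺] = 0.096 M.

0.096 M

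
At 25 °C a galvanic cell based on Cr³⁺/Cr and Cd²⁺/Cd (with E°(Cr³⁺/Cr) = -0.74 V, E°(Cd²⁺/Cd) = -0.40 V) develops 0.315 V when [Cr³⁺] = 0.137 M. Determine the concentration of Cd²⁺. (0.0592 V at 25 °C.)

0.038 M

From the Nernst equation, log Q = n(E° − E)/0.0592 = 6(0.34 − 0.315)/0.0592 = 2.534, so Q = 342.
With Q = [Cr³⁺]^2/[Cd²⁺]^3 and the known concentrations, [Cd²⁺]^3 in the denominator gives [Cd²⁺] = 0.038 M.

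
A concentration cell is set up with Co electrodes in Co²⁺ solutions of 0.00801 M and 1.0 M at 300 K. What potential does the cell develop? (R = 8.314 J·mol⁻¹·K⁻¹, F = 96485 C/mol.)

0.062 V

Both half-cells are Co²⁺/Co, so E°_cell = 0. The concentrated side is the cathode; the cell reaction moves Co²⁺ from high to low concentration with n = 2.
Q = [Co²⁺]_dilute/[Co²⁺]_conc = 0.00801/1.0 = 0.00801.
E = 0 − (RT/nF) ln Q = −((8.314×300)/(2×96485))(-4.827) = 0.0624 V.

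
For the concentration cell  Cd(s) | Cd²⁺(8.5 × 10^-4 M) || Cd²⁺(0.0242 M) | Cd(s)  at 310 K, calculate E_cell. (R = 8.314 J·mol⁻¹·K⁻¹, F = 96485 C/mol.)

Both half-cells are Cd²⁺/Cd, so E°_cell = 0. The concentrated side is the cathode; the cell reaction moves Cd²⁺ from high to low concentration with n = 2.
Q = [Cd²⁺]_dilute/[Cd²⁺]_conc = 8.5 × 10^-4/0.0242 = 0.0351.
E = 0 − (RT/nF) ln Q = −((8.314×310)/(2×96485))(-3.349) = 0.0447 V.

0.045 V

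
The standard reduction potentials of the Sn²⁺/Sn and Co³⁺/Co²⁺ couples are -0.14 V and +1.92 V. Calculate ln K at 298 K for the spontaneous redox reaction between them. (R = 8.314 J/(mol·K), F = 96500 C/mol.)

E°_cell = +1.92 − (-0.14) = 2.06 V, with n = 2 electrons transferred.
At equilibrium E = 0, so the Nernst equation gives ln K = nFE°/RT = (2)(96500)(2.06)/((8.314)(298)) = 160.47.

ln K = 160.5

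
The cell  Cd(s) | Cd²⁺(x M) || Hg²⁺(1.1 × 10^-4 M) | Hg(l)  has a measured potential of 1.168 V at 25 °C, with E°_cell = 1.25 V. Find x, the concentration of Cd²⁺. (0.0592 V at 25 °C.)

0.065 M

From the Nernst equation, log Q = n(E° − E)/0.0592 = 2(1.25 − 1.168)/0.0592 = 2.770, so Q = 589.
With Q = [Cd²⁺]/[Hg²⁺] and the known concentrations, [Cd²⁺] in the numerator gives [Cd²⁺] = 0.065 M.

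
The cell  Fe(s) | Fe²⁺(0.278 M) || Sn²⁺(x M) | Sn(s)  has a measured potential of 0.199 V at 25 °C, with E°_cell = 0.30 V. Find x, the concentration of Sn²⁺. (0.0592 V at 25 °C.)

1.1 × 10^-4 M

From the Nernst equation, log Q = n(E° − E)/0.0592 = 2(0.30 − 0.199)/0.0592 = 3.412, so Q = 2580.
With Q = [Fe²⁺]/[Sn²⁺] and the known concentrations, [Sn²⁺] in the denominator gives [Sn²⁺] = 1.1 × 10^-4 M.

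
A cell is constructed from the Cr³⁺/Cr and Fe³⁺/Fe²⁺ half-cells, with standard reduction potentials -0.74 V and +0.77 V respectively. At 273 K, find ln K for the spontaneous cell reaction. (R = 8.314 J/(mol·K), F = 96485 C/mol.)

E°_cell = +0.77 − (-0.74) = 1.51 V, with n = 3 electrons transferred.
At equilibrium E = 0, so the Nernst equation gives ln K = nFE°/RT = (3)(96485)(1.51)/((8.314)(273)) = 192.57.

ln K = 192.6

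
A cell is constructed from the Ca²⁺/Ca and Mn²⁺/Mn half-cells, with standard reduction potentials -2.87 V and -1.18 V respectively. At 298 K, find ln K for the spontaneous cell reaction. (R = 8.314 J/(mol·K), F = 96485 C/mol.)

E°_cell = -1.18 − (-2.87) = 1.69 V, with n = 2 electrons transferred.
At equilibrium E = 0, so the Nernst equation gives ln K = nFE°/RT = (2)(96485)(1.69)/((8.314)(298)) = 131.63.

ln K = 131.6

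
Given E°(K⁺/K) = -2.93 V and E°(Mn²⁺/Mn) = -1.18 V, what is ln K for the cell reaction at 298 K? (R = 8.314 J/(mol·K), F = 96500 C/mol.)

E°_cell = -1.18 − (-2.93) = 1.75 V, with n = 2 electrons transferred.
At equilibrium E = 0, so the Nernst equation gives ln K = nFE°/RT = (2)(96500)(1.75)/((8.314)(298)) = 136.32.

ln K = 136.3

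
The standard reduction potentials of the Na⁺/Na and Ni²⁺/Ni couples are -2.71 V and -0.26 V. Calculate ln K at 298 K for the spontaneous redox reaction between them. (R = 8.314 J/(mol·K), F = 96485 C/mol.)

ln K = 190.8

E°_cell = -0.26 − (-2.71) = 2.45 V, with n = 2 electrons transferred.
At equilibrium E = 0, so the Nernst equation gives ln K = nFE°/RT = (2)(96485)(2.45)/((8.314)(298)) = 190.82.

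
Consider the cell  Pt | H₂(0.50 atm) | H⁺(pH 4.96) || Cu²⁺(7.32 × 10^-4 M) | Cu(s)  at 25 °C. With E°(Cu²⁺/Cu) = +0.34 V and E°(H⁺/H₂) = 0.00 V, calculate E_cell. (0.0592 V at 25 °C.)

0.53 V

The Cu²⁺/Cu couple is the cathode, so E°_cell = 0.34 V; n = 2.
[H⁺] = 10^(−4.96) = 1.1 × 10^-5 M, and Q = [H⁺]^2 / ([Cu²⁺]·P(H₂)) = 3.28 × 10^-7.
E = E° − (0.0592/2) log Q = 0.34 − (0.0592/2)(-6.483) = 0.532 V.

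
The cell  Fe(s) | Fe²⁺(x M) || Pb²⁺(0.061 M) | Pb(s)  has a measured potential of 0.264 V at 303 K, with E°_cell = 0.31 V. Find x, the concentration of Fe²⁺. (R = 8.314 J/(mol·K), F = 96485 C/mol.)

2.1 M

From the Nernst equation, ln Q = nF(E° − E)/RT = 2×96485×(0.31 − 0.264)/(8.314×303) = 3.524, so Q = 33.9.
With Q = [Fe²⁺]/[Pb²⁺] and the known concentrations, [Fe²⁺] in the numerator gives [Fe²⁺] = 2.1 M.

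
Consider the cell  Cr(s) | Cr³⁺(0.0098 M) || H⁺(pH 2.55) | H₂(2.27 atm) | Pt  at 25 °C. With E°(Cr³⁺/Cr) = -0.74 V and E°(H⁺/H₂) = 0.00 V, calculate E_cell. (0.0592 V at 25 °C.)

The hydrogen couple is the cathode, so E°_cell = 0.74 V; n = 6.
[H⁺] = 10^(−2.55) = 0.0028 M, and Q = [Cr³⁺]^2·P(H₂)^3 / [H⁺]^6 = 2.24 × 10^12.
E = E° − (0.0592/6) log Q = 0.74 − (0.0592/6)(12.351) = 0.618 V.

0.62 V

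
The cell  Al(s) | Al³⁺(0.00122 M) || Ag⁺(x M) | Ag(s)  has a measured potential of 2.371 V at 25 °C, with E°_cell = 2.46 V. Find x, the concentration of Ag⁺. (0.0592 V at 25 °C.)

From the Nernst equation, log Q = n(E° − E)/0.0592 = 3(2.46 − 2.371)/0.0592 = 4.510, so Q = 3.24 × 10^4.
With Q = [Al³⁺]/[Ag⁺]^3 and the known concentrations, [Ag⁺]^3 in the denominator gives [Ag⁺] = 0.0034 M.

0.0034 M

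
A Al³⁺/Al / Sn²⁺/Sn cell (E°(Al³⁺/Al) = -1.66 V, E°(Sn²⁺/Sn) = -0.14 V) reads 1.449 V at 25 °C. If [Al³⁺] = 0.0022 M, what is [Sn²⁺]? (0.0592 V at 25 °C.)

From the Nernst equation, log Q = n(E° − E)/0.0592 = 6(1.52 − 1.449)/0.0592 = 7.196, so Q = 1.57 × 10^7.
With Q = [Al³⁺]^2/[Sn²⁺]^3 and the known concentrations, [Sn²⁺]^3 in the denominator gives [Sn²⁺] = 6.8 × 10^-5 M.

6.8 × 10^-5 M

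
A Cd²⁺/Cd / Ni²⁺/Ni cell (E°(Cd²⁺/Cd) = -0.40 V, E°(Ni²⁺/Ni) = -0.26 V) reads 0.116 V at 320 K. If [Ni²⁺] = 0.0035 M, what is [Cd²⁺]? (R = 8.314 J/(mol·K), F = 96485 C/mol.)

From the Nernst equation, ln Q = nF(E° − E)/RT = 2×96485×(0.14 − 0.116)/(8.314×320) = 1.741, so Q = 5.70.
With Q = [Cd²⁺]/[Ni²⁺] and the known concentrations, [Cd²⁺] in the numerator gives [Cd²⁺] = 0.02 M.

0.02 M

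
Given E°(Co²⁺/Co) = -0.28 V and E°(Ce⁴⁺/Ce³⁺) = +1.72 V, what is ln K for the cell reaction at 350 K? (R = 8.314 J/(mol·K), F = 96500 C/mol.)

E°_cell = +1.72 − (-0.28) = 2.00 V, with n = 2 electrons transferred.
At equilibrium E = 0, so the Nernst equation gives ln K = nFE°/RT = (2)(96500)(2.00)/((8.314)(350)) = 132.65.

ln K = 132.7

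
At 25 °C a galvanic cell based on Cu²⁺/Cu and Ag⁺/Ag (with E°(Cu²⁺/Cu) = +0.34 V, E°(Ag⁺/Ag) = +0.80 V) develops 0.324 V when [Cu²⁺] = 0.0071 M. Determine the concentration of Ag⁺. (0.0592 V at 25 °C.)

From the Nernst equation, log Q = n(E° − E)/0.0592 = 2(0.46 − 0.324)/0.0592 = 4.595, so Q = 3.93 × 10^4.
With Q = [Cu²⁺]/[Ag⁺]^2 and the known concentrations, [Ag⁺]^2 in the denominator gives [Ag⁺] = 4.2 × 10^-4 M.

4.2 × 10^-4 M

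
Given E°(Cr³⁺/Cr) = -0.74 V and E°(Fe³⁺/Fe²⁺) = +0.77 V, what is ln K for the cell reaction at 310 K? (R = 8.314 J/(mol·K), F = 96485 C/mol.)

E°_cell = +0.77 − (-0.74) = 1.51 V, with n = 3 electrons transferred.
At equilibrium E = 0, so the Nernst equation gives ln K = nFE°/RT = (3)(96485)(1.51)/((8.314)(310)) = 169.58.

ln K = 169.6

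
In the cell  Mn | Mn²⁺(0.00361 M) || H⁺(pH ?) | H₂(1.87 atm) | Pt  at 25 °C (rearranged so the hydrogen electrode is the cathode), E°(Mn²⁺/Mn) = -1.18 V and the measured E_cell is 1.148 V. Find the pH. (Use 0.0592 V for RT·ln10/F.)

E°_cell = 1.18 V and n = 2.
log Q = n(E° − E)/0.0592 = 2×(1.18 − 1.148)/0.0592 = 1.081.
With Q = [Mn²⁺]·P(H₂) / [H⁺]^2, solving for [H⁺] gives log[H⁺] = -1.626, so pH = 1.63.

pH = 1.63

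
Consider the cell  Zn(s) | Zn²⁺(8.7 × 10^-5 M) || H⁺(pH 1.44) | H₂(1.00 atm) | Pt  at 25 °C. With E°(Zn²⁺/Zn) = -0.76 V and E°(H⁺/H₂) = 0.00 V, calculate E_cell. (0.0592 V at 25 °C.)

The hydrogen couple is the cathode, so E°_cell = 0.76 V; n = 2.
[H⁺] = 10^(−1.44) = 0.036 M, and Q = [Zn²⁺]·P(H₂) / [H⁺]^2 = 0.0660.
E = E° − (0.0592/2) log Q = 0.76 − (0.0592/2)(-1.180) = 0.795 V.

0.79 V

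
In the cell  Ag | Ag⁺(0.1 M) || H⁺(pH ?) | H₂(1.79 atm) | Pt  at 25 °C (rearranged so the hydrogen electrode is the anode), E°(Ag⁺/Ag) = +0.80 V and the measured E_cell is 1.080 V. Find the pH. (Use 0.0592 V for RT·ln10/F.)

pH = 5.60

E°_cell = 0.80 V and n = 2.
log Q = n(E° − E)/0.0592 = 2×(0.80 − 1.080)/0.0592 = -9.459.
With Q = [H⁺]^2 / ([Ag⁺]^2·P(H₂)), solving for [H⁺] gives log[H⁺] = -5.603, so pH = 5.60.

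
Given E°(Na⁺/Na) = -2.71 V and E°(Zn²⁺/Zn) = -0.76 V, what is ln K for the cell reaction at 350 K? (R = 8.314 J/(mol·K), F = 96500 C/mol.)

ln K = 129.3

E°_cell = -0.76 − (-2.71) = 1.95 V, with n = 2 electrons transferred.
At equilibrium E = 0, so the Nernst equation gives ln K = nFE°/RT = (2)(96500)(1.95)/((8.314)(350)) = 129.33.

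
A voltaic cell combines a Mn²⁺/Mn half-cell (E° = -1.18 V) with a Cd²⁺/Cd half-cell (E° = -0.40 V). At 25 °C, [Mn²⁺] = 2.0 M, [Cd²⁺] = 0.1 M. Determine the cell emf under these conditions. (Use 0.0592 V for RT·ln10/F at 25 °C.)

0.741 V

The Cd²⁺/Cd couple has the higher reduction potential and acts as the cathode, so E°_cell = -0.40 − (-1.18) = 0.78 V.
Balancing electrons gives n = 2; the reaction quotient is Q = [Mn²⁺]/[Cd²⁺] = 20.0.
At 25 °C, E = E° − (0.0592/n) log Q = 0.78 − (0.0592/2)(1.301) = 0.780 − 0.039 = 0.741 V.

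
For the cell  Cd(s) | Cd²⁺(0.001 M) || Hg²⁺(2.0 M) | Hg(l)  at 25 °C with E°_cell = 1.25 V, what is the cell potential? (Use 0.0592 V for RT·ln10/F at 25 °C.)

Balancing electrons gives n = 2; the reaction quotient is Q = [Cd²⁺]/[Hg²⁺] = 5 × 10^-4.
At 25 °C, E = E° − (0.0592/n) log Q = 1.25 − (0.0592/2)(-3.301) = 1.250 + 0.098 = 1.348 V.

1.35 V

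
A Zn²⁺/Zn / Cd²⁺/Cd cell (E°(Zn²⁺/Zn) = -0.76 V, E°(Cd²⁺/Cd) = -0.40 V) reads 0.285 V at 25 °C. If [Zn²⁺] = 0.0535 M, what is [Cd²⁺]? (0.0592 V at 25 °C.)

1.6 × 10^-4 M

From the Nernst equation, log Q = n(E° − E)/0.0592 = 2(0.36 − 0.285)/0.0592 = 2.534, so Q = 342.
With Q = [Zn²⁺]/[Cd²⁺] and the known concentrations, [Cd²⁺] in the denominator gives [Cd²⁺] = 1.6 × 10^-4 M.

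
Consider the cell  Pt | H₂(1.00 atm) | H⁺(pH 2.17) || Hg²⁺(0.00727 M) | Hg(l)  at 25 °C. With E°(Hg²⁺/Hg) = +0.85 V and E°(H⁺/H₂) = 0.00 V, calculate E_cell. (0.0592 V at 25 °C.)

The Hg²⁺/Hg couple is the cathode, so E°_cell = 0.85 V; n = 2.
[H⁺] = 10^(−2.17) = 0.0068 M, and Q = [H⁺]^2 / ([Hg²⁺]·P(H₂)) = 0.00629.
E = E° − (0.0592/2) log Q = 0.85 − (0.0592/2)(-2.202) = 0.915 V.

0.92 V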